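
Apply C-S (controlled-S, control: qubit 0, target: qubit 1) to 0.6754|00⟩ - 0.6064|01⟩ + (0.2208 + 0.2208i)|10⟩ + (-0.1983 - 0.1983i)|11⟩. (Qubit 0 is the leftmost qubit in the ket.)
0.6754|00⟩ - 0.6064|01⟩ + (0.2208 + 0.2208i)|10⟩ + (0.1983 - 0.1983i)|11⟩

C-S leaves the control-|0⟩ kets |00⟩, |01⟩ unchanged and applies S to qubit 1 on the control-|1⟩ pair (|10⟩, |11⟩).
S = [[1, 0], [0, i]].
With a = amp(|10⟩) = (0.2208 + 0.2208i) and b = amp(|11⟩) = (-0.1983 - 0.1983i):
new amp(|10⟩) = (1)·a = (0.2208 + 0.2208i)
new amp(|11⟩) = (i)·b = (0.1983 - 0.1983i)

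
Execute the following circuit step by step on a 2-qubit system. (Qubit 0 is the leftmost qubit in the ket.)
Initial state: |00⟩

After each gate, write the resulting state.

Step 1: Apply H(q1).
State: 1/√2|00⟩ + 1/√2|01⟩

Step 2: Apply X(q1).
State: 1/√2|00⟩ + 1/√2|01⟩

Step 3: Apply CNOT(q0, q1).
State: 1/√2|00⟩ + 1/√2|01⟩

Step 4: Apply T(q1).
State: 1/√2|00⟩ + (1/2 + (1/2)i)|01⟩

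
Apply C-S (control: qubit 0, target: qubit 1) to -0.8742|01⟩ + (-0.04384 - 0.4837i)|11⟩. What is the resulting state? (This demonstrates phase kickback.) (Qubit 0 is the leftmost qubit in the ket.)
-0.8742|01⟩ + (0.4837 - 0.04384i)|11⟩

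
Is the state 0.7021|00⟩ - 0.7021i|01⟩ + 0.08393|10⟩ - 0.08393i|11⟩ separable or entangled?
Separable

Writing the state as a|00⟩ + b|01⟩ + c|10⟩ + d|11⟩, it is a product state iff ad − bc = 0.
Here (a, b, c, d) = (0.7021, -0.7021i, 0.08393, -0.08393i): ad − bc = (0.7021)(-0.08393i) − (-0.7021i)(0.08393) = 0, so the state is separable.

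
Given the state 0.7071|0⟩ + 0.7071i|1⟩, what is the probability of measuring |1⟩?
0.5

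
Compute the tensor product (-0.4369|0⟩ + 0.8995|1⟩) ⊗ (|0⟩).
-0.4369|00⟩ + 0.8995|10⟩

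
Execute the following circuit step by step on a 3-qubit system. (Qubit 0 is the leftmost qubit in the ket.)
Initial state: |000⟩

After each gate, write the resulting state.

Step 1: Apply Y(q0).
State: i|100⟩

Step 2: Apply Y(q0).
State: |000⟩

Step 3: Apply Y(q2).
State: i|001⟩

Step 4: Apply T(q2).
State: (-1/√2 + (1/√2)i)|001⟩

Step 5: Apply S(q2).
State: (-1/√2 - (1/√2)i)|001⟩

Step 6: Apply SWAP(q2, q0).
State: (-1/√2 - (1/√2)i)|100⟩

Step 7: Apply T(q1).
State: (-1/√2 - (1/√2)i)|100⟩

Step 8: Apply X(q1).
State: (-1/√2 - (1/√2)i)|110⟩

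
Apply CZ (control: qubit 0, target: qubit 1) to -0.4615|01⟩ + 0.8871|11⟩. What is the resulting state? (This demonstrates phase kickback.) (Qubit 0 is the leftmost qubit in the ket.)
-0.4615|01⟩ - 0.8871|11⟩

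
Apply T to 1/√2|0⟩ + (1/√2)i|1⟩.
1/√2|0⟩ + (-1/2 + (1/2)i)|1⟩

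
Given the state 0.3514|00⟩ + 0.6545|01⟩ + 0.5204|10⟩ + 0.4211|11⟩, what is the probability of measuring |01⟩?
0.4284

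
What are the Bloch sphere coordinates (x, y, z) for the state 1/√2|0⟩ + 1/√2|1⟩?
(1, 0, 0)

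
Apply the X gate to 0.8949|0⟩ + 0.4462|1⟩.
0.4462|0⟩ + 0.8949|1⟩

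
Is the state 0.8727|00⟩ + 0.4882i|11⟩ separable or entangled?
Entangled

Writing the state as a|00⟩ + b|01⟩ + c|10⟩ + d|11⟩, it is a product state iff ad − bc = 0.
Here (a, b, c, d) = (0.8727, 0, 0, 0.4882i): ad − bc = (0.8727)(0.4882i) − (0)(0) = 0.4261i ≠ 0, so the state is entangled.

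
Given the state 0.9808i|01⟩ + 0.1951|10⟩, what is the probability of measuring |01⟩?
0.962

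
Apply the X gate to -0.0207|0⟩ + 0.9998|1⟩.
0.9998|0⟩ - 0.0207|1⟩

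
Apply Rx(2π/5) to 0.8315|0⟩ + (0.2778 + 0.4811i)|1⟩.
(0.9555 - 0.1633i)|0⟩ + (0.2247 - 0.09953i)|1⟩

Rx(2π/5) = [[cos(θ/2), −i·sin(θ/2)], [−i·sin(θ/2), cos(θ/2)]]; θ = 2π/5, cos(θ/2) ≈ 0.809017, sin(θ/2) ≈ 0.587785.
With a = amp(|0⟩) = 0.8315 and b = amp(|1⟩) = (0.2778 + 0.4811i):
new amp(|0⟩) = (0.809017)·a + (-0.587785i)·b = (0.9555 - 0.1633i)
new amp(|1⟩) = (-0.587785i)·a + (0.809017)·b = (0.2247 - 0.09953i)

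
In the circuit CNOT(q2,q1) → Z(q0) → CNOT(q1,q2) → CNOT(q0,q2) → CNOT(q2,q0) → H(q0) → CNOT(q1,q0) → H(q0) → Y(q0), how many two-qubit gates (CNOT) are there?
5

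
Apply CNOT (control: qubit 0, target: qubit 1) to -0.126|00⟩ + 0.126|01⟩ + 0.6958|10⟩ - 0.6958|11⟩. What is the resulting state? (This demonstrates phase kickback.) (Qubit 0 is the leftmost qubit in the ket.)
-0.126|00⟩ + 0.126|01⟩ - 0.6958|10⟩ + 0.6958|11⟩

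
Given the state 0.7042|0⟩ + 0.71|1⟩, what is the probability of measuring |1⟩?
0.5041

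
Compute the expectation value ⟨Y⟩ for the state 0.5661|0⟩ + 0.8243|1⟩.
0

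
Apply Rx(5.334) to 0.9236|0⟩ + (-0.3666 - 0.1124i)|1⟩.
(-0.8729 + 0.1675i)|0⟩ + (0.3261 - 0.3221i)|1⟩

Rx(5.334) = [[cos(θ/2), −i·sin(θ/2)], [−i·sin(θ/2), cos(θ/2)]]; θ = 5.334, cos(θ/2) ≈ -0.889479, sin(θ/2) ≈ 0.456976.
With a = amp(|0⟩) = 0.9236 and b = amp(|1⟩) = (-0.3666 - 0.1124i):
new amp(|0⟩) = (-0.889479)·a + (-0.456976i)·b = (-0.8729 + 0.1675i)
new amp(|1⟩) = (-0.456976i)·a + (-0.889479)·b = (0.3261 - 0.3221i)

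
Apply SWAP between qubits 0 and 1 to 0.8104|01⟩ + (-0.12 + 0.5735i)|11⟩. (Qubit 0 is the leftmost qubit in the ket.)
0.8104|10⟩ + (-0.12 + 0.5735i)|11⟩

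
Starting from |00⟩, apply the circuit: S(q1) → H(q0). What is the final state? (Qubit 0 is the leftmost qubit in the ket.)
1/√2|00⟩ + 1/√2|10⟩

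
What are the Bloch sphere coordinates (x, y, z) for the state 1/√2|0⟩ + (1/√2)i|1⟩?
(0, 1, 0)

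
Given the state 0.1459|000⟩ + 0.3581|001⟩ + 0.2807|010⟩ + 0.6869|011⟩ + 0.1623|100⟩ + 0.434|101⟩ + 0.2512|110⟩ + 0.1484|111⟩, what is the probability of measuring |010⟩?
0.07879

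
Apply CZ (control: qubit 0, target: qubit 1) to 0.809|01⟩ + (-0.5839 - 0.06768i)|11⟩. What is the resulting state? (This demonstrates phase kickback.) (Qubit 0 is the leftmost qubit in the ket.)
0.809|01⟩ + (0.5839 + 0.06768i)|11⟩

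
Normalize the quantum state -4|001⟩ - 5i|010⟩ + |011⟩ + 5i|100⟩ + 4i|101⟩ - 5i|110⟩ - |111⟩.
-0.3831|001⟩ - 0.4789i|010⟩ + 0.09578|011⟩ + 0.4789i|100⟩ + 0.3831i|101⟩ - 0.4789i|110⟩ - 0.09578|111⟩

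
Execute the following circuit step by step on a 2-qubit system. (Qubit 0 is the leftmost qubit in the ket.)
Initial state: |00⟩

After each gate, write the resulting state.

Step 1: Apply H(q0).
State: 1/√2|00⟩ + 1/√2|10⟩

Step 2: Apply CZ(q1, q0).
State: 1/√2|00⟩ + 1/√2|10⟩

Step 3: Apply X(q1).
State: 1/√2|01⟩ + 1/√2|11⟩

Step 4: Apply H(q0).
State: |01⟩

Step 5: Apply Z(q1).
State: -|01⟩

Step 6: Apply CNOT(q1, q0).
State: -|11⟩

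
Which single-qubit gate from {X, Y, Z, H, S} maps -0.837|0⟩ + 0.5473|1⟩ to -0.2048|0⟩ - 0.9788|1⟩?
H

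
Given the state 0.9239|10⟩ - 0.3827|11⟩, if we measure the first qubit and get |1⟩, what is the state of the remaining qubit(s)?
0.9239|0⟩ - 0.3827|1⟩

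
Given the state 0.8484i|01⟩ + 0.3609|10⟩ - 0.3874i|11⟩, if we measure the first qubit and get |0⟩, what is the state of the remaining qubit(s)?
i|1⟩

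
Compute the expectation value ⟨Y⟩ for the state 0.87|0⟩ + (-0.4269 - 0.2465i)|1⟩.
-0.4289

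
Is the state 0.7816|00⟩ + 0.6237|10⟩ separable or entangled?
Separable

Writing the state as a|00⟩ + b|01⟩ + c|10⟩ + d|11⟩, it is a product state iff ad − bc = 0.
Here (a, b, c, d) = (0.7816, 0, 0.6237, 0): ad − bc = (0.7816)(0) − (0)(0.6237) = 0, so the state is separable.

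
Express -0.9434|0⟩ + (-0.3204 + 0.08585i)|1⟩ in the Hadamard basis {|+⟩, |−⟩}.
(-0.8936 + 0.06071i)|+⟩ + (-0.4405 - 0.06071i)|−⟩

With |ψ⟩ = α|0⟩ + β|1⟩, the Hadamard-basis coefficients are ⟨+|ψ⟩ = (α + β)/√2 and ⟨−|ψ⟩ = (α − β)/√2.
Here α = -0.9434, β = (-0.3204 + 0.08585i): (α + β)/√2 = (-0.8936 + 0.06071i), (α − β)/√2 = (-0.4405 - 0.06071i).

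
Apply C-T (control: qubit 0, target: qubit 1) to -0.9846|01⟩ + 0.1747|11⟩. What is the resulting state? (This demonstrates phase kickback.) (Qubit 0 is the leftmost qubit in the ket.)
-0.9846|01⟩ + (0.1235 + 0.1235i)|11⟩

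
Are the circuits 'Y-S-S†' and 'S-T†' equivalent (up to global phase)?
No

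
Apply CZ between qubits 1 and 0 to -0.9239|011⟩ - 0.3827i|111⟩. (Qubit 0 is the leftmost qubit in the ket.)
-0.9239|011⟩ + 0.3827i|111⟩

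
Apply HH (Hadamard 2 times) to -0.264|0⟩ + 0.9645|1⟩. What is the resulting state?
-0.264|0⟩ + 0.9645|1⟩

H² = I, so an even number of Hadamards cancels: H^2 = I and the state is unchanged.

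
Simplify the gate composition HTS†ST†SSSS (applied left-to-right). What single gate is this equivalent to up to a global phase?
H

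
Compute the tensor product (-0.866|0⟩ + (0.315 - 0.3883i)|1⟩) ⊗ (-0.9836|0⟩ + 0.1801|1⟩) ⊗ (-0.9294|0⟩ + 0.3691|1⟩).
-0.7917|000⟩ + 0.3144|001⟩ + 0.145|010⟩ - 0.05757|011⟩ + (0.288 - 0.355i)|100⟩ + (-0.1144 + 0.141i)|101⟩ + (-0.05273 + 0.065i)|110⟩ + (0.02094 - 0.02581i)|111⟩

amp(|b₁b₂…⟩) = product of the factor amplitudes for bits b₁, b₂, …; only kets whose every factor amplitude is nonzero survive.
|000⟩: (-0.866)(-0.9836)(-0.9294) = -0.7917
|001⟩: (-0.866)(-0.9836)(0.3691) = 0.3144
|010⟩: (-0.866)(0.1801)(-0.9294) = 0.145
|011⟩: (-0.866)(0.1801)(0.3691) = -0.05757
|100⟩: (0.315 - 0.3883i)(-0.9836)(-0.9294) = (0.288 - 0.355i)
|101⟩: (0.315 - 0.3883i)(-0.9836)(0.3691) = (-0.1144 + 0.141i)
|110⟩: (0.315 - 0.3883i)(0.1801)(-0.9294) = (-0.05273 + 0.065i)
|111⟩: (0.315 - 0.3883i)(0.1801)(0.3691) = (0.02094 - 0.02581i)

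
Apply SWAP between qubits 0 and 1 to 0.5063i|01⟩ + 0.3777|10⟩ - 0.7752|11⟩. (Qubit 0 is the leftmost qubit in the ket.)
0.3777|01⟩ + 0.5063i|10⟩ - 0.7752|11⟩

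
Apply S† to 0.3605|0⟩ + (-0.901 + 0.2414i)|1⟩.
0.3605|0⟩ + (0.2414 + 0.901i)|1⟩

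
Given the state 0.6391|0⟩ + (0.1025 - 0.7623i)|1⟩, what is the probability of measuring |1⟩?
0.5916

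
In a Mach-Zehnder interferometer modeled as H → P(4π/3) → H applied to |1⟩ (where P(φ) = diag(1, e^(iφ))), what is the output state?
(0.75 + 0.433i)|0⟩ + (0.25 - 0.433i)|1⟩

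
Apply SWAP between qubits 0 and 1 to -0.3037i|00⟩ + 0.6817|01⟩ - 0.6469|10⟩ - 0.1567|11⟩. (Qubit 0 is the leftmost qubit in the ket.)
-0.3037i|00⟩ - 0.6469|01⟩ + 0.6817|10⟩ - 0.1567|11⟩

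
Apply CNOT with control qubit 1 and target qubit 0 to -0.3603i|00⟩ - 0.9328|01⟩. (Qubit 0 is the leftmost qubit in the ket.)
-0.3603i|00⟩ - 0.9328|11⟩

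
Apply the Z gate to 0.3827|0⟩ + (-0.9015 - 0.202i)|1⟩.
0.3827|0⟩ + (0.9015 + 0.202i)|1⟩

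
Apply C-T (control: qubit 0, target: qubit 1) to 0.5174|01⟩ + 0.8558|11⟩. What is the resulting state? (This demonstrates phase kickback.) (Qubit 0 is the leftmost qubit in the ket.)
0.5174|01⟩ + (0.6051 + 0.6051i)|11⟩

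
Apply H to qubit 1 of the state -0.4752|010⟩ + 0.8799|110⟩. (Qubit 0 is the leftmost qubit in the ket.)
-0.336|000⟩ + 0.336|010⟩ + 0.6222|100⟩ - 0.6222|110⟩

H on qubit 1 mixes each pair of kets that differ only in qubit 1: amplitudes (a, b) of (|…0…⟩, |…1…⟩) become ((a + b)/√2, (a − b)/√2). Kets absent from the input have amplitude 0.
(|000⟩, |010⟩): (a, b) = (0, -0.4752) → (-0.336, 0.336)
(|100⟩, |110⟩): (a, b) = (0, 0.8799) → (0.6222, -0.6222)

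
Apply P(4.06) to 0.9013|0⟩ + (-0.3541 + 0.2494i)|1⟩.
0.9013|0⟩ + (0.4132 + 0.13i)|1⟩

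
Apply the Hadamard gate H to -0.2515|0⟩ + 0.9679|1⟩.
0.5066|0⟩ - 0.8622|1⟩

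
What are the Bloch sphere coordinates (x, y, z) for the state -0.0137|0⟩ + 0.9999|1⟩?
(-0.0274, 0, -0.9996)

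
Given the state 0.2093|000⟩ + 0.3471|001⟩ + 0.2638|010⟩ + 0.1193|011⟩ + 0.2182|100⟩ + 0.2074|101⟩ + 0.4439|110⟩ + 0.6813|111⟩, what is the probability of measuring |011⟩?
0.01423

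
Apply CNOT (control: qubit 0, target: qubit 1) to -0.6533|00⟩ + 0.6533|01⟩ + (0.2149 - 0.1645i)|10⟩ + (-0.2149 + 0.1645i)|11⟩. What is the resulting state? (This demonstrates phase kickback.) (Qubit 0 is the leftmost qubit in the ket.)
-0.6533|00⟩ + 0.6533|01⟩ + (-0.2149 + 0.1645i)|10⟩ + (0.2149 - 0.1645i)|11⟩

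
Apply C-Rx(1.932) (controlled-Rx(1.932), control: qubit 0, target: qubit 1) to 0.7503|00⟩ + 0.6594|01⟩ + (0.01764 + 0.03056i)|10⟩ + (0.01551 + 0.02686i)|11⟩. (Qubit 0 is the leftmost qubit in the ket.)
0.7503|00⟩ + 0.6594|01⟩ + (0.03213 + 0.004617i)|10⟩ + (0.03396 + 0.0007615i)|11⟩

C-Rx(1.932) leaves the control-|0⟩ kets |00⟩, |01⟩ unchanged and applies Rx(1.932) to qubit 1 on the control-|1⟩ pair (|10⟩, |11⟩).
Rx(1.932) = [[cos(θ/2), −i·sin(θ/2)], [−i·sin(θ/2), cos(θ/2)]]; θ = 1.932, cos(θ/2) ≈ 0.568595, sin(θ/2) ≈ 0.822618.
With a = amp(|10⟩) = (0.01764 + 0.03056i) and b = amp(|11⟩) = (0.01551 + 0.02686i):
new amp(|10⟩) = (0.568595)·a + (-0.822618i)·b = (0.03213 + 0.004617i)
new amp(|11⟩) = (-0.822618i)·a + (0.568595)·b = (0.03396 + 0.0007615i)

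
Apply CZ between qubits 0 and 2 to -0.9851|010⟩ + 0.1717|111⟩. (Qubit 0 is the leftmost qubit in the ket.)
-0.9851|010⟩ - 0.1717|111⟩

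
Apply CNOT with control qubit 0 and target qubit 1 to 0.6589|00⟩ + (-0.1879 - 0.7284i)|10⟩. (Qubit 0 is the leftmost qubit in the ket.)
0.6589|00⟩ + (-0.1879 - 0.7284i)|11⟩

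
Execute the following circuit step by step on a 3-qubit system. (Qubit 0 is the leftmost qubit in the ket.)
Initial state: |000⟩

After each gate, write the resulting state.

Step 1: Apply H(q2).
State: 1/√2|000⟩ + 1/√2|001⟩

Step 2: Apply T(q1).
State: 1/√2|000⟩ + 1/√2|001⟩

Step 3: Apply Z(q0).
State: 1/√2|000⟩ + 1/√2|001⟩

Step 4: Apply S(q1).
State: 1/√2|000⟩ + 1/√2|001⟩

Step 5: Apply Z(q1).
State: 1/√2|000⟩ + 1/√2|001⟩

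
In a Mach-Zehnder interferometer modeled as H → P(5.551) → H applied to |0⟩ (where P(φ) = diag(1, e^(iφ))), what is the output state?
(0.8719 - 0.3342i)|0⟩ + (0.1281 + 0.3342i)|1⟩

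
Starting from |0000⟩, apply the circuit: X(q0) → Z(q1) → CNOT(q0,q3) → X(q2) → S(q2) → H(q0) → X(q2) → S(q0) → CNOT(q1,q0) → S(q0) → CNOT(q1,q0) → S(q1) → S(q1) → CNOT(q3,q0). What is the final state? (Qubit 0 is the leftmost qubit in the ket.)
(1/√2)i|0001⟩ + (1/√2)i|1001⟩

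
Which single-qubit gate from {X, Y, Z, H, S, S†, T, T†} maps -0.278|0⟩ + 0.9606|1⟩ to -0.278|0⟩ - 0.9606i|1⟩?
S†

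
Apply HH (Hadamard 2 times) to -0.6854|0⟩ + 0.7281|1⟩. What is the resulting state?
-0.6854|0⟩ + 0.7281|1⟩

H² = I, so an even number of Hadamards cancels: H^2 = I and the state is unchanged.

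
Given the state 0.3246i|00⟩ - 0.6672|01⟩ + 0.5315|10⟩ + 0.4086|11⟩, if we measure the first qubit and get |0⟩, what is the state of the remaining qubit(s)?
0.4375i|0⟩ - 0.8992|1⟩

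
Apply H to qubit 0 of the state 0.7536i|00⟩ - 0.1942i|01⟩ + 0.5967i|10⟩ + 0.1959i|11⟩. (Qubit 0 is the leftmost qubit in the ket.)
0.9548i|00⟩ + 0.001202i|01⟩ + 0.1109i|10⟩ - 0.2758i|11⟩

H on qubit 0 mixes each pair of kets that differ only in qubit 0: amplitudes (a, b) of (|…0…⟩, |…1…⟩) become ((a + b)/√2, (a − b)/√2). Kets absent from the input have amplitude 0.
(|00⟩, |10⟩): (a, b) = (0.7536i, 0.5967i) → (0.9548i, 0.1109i)
(|01⟩, |11⟩): (a, b) = (-0.1942i, 0.1959i) → (0.001202i, -0.2758i)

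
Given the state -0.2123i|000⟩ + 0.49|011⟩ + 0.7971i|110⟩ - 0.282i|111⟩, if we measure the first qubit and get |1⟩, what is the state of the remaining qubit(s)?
0.9427i|10⟩ - 0.3335i|11⟩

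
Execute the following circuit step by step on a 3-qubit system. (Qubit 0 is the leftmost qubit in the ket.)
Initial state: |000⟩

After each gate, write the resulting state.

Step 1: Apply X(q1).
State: |010⟩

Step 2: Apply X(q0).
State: |110⟩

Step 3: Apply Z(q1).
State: -|110⟩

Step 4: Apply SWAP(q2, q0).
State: -|011⟩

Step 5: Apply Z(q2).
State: |011⟩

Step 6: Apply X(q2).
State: |010⟩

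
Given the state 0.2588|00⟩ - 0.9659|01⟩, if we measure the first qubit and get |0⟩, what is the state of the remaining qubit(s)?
0.2588|0⟩ - 0.9659|1⟩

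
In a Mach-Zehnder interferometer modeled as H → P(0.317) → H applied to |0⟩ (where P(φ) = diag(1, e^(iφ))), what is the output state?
(0.9751 + 0.1559i)|0⟩ + (0.02491 - 0.1559i)|1⟩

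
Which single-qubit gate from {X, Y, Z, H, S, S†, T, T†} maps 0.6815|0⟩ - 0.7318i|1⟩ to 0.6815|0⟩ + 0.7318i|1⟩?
Z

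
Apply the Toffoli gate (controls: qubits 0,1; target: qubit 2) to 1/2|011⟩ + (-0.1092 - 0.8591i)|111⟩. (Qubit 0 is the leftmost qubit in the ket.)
1/2|011⟩ + (-0.1092 - 0.8591i)|110⟩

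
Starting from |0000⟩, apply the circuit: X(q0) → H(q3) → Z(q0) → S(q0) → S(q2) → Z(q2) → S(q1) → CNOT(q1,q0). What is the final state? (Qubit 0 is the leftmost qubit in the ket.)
-(1/√2)i|1000⟩ - (1/√2)i|1001⟩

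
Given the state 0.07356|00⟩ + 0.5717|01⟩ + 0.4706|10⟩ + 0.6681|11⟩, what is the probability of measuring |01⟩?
0.3268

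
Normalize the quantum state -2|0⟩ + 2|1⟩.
-1/√2|0⟩ + 1/√2|1⟩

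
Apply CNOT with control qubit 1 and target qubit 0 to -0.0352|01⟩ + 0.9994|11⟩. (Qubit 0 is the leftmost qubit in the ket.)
0.9994|01⟩ - 0.0352|11⟩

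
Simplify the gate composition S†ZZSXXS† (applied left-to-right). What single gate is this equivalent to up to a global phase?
S†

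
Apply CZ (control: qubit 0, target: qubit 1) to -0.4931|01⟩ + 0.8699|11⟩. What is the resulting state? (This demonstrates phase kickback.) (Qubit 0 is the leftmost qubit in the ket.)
-0.4931|01⟩ - 0.8699|11⟩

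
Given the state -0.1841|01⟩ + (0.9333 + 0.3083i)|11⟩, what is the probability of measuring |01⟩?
0.03389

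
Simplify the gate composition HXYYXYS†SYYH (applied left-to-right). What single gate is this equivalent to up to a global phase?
Y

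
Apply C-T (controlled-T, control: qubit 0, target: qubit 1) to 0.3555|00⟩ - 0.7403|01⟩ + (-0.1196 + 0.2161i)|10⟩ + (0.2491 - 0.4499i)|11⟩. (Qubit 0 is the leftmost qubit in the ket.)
0.3555|00⟩ - 0.7403|01⟩ + (-0.1196 + 0.2161i)|10⟩ + (0.4943 - 0.142i)|11⟩

C-T leaves the control-|0⟩ kets |00⟩, |01⟩ unchanged and applies T to qubit 1 on the control-|1⟩ pair (|10⟩, |11⟩).
T = [[1, 0], [0, (1/√2 + (1/√2)i)]].
With a = amp(|10⟩) = (-0.1196 + 0.2161i) and b = amp(|11⟩) = (0.2491 - 0.4499i):
new amp(|10⟩) = (1)·a = (-0.1196 + 0.2161i)
new amp(|11⟩) = (1/√2 + (1/√2)i)·b = (0.4943 - 0.142i)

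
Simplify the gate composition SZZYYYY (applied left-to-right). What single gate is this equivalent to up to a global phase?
S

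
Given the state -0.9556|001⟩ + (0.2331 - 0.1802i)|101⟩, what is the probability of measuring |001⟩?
0.9132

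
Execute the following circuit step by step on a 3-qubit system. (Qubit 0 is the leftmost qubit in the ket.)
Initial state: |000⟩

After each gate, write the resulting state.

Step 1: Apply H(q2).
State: 1/√2|000⟩ + 1/√2|001⟩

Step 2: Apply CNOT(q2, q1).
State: 1/√2|000⟩ + 1/√2|011⟩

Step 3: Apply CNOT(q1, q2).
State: 1/√2|000⟩ + 1/√2|010⟩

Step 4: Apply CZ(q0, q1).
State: 1/√2|000⟩ + 1/√2|010⟩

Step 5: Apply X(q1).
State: 1/√2|000⟩ + 1/√2|010⟩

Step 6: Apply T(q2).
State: 1/√2|000⟩ + 1/√2|010⟩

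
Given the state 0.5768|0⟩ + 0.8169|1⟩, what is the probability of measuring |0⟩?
0.3327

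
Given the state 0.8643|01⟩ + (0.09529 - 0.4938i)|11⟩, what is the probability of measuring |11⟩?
0.2529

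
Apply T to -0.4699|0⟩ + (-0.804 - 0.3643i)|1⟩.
-0.4699|0⟩ + (-0.3109 - 0.8261i)|1⟩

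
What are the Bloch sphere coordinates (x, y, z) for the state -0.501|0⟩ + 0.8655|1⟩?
(-0.8672, 0, -0.4981)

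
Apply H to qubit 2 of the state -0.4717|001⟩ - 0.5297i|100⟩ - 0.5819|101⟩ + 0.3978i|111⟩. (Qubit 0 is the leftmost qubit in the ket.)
-0.3335|000⟩ + 0.3335|001⟩ + (-0.4115 - 0.3746i)|100⟩ + (0.4115 - 0.3746i)|101⟩ + 0.2813i|110⟩ - 0.2813i|111⟩

H on qubit 2 mixes each pair of kets that differ only in qubit 2: amplitudes (a, b) of (|…0…⟩, |…1…⟩) become ((a + b)/√2, (a − b)/√2). Kets absent from the input have amplitude 0.
(|000⟩, |001⟩): (a, b) = (0, -0.4717) → (-0.3335, 0.3335)
(|100⟩, |101⟩): (a, b) = (-0.5297i, -0.5819) → ((-0.4115 - 0.3746i), (0.4115 - 0.3746i))
(|110⟩, |111⟩): (a, b) = (0, 0.3978i) → (0.2813i, -0.2813i)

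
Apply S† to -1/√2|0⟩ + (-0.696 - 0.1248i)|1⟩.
-1/√2|0⟩ + (-0.1248 + 0.696i)|1⟩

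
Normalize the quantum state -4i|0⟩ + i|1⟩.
-0.9701i|0⟩ + 0.2425i|1⟩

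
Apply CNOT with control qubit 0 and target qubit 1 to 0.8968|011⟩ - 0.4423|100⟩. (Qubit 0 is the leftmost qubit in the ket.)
0.8968|011⟩ - 0.4423|110⟩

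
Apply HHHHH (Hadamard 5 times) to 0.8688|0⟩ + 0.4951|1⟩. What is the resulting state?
0.9644|0⟩ + 0.2642|1⟩

H² = I, so H^5 = H: a single Hadamard. With (a, b) = (0.8688, 0.4951), H gives ((a + b)/√2, (a − b)/√2) = (0.9644, 0.2642).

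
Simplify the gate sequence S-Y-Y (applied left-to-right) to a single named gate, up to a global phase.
S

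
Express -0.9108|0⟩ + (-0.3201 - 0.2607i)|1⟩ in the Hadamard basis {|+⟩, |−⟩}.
(-0.8704 - 0.1843i)|+⟩ + (-0.4177 + 0.1843i)|−⟩

With |ψ⟩ = α|0⟩ + β|1⟩, the Hadamard-basis coefficients are ⟨+|ψ⟩ = (α + β)/√2 and ⟨−|ψ⟩ = (α − β)/√2.
Here α = -0.9108, β = (-0.3201 - 0.2607i): (α + β)/√2 = (-0.8704 - 0.1843i), (α − β)/√2 = (-0.4177 + 0.1843i).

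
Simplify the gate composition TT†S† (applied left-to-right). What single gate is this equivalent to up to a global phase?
S†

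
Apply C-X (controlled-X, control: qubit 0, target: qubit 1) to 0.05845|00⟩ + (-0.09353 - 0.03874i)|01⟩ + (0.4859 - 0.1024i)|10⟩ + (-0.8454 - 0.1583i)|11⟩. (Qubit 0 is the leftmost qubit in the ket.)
0.05845|00⟩ + (-0.09353 - 0.03874i)|01⟩ + (-0.8454 - 0.1583i)|10⟩ + (0.4859 - 0.1024i)|11⟩

C-X leaves the control-|0⟩ kets |00⟩, |01⟩ unchanged and applies X to qubit 1 on the control-|1⟩ pair (|10⟩, |11⟩).
X = [[0, 1], [1, 0]].
With a = amp(|10⟩) = (0.4859 - 0.1024i) and b = amp(|11⟩) = (-0.8454 - 0.1583i):
new amp(|10⟩) = (1)·b = (-0.8454 - 0.1583i)
new amp(|11⟩) = (1)·a = (0.4859 - 0.1024i)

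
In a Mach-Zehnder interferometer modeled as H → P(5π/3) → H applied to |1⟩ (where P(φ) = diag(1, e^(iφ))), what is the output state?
(0.25 + 0.433i)|0⟩ + (0.75 - 0.433i)|1⟩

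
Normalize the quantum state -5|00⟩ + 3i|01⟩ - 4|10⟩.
-1/√2|00⟩ + 0.4243i|01⟩ - 0.5657|10⟩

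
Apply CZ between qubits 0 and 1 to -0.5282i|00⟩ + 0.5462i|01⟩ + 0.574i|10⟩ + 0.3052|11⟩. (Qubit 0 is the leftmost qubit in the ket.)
-0.5282i|00⟩ + 0.5462i|01⟩ + 0.574i|10⟩ - 0.3052|11⟩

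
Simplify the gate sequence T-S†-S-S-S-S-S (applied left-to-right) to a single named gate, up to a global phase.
T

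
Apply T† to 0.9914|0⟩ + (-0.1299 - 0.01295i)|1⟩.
0.9914|0⟩ + (-0.101 + 0.0827i)|1⟩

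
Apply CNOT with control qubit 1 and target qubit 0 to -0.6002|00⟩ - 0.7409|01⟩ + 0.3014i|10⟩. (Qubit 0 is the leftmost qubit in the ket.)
-0.6002|00⟩ + 0.3014i|10⟩ - 0.7409|11⟩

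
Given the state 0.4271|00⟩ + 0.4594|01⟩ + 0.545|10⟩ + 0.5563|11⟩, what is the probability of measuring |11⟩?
0.3095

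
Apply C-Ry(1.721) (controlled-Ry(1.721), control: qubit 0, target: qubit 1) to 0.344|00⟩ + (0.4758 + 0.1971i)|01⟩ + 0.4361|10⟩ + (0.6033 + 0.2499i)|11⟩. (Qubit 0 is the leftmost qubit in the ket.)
0.344|00⟩ + (0.4758 + 0.1971i)|01⟩ + (-0.173 - 0.1895i)|10⟩ + (0.724 + 0.1629i)|11⟩

C-Ry(1.721) leaves the control-|0⟩ kets |00⟩, |01⟩ unchanged and applies Ry(1.721) to qubit 1 on the control-|1⟩ pair (|10⟩, |11⟩).
Ry(1.721) = [[cos(θ/2), −sin(θ/2)], [sin(θ/2), cos(θ/2)]]; θ = 1.721, cos(θ/2) ≈ 0.652058, sin(θ/2) ≈ 0.758169.
With a = amp(|10⟩) = 0.4361 and b = amp(|11⟩) = (0.6033 + 0.2499i):
new amp(|10⟩) = (0.652058)·a + (-0.758169)·b = (-0.173 - 0.1895i)
new amp(|11⟩) = (0.758169)·a + (0.652058)·b = (0.724 + 0.1629i)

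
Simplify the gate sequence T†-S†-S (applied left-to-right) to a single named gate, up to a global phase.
T†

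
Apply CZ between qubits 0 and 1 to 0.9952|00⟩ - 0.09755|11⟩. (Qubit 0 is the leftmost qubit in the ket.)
0.9952|00⟩ + 0.09755|11⟩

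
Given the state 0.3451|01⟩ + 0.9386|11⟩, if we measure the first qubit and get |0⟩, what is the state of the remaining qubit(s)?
|1⟩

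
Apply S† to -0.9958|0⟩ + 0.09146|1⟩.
-0.9958|0⟩ - 0.09146i|1⟩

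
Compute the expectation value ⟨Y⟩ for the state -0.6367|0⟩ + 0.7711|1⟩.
0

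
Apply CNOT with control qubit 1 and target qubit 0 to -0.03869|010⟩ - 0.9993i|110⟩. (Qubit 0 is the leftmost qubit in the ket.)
-0.9993i|010⟩ - 0.03869|110⟩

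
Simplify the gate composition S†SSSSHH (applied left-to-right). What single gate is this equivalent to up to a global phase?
S†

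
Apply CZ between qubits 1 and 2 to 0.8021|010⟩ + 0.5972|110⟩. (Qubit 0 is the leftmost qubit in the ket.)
0.8021|010⟩ + 0.5972|110⟩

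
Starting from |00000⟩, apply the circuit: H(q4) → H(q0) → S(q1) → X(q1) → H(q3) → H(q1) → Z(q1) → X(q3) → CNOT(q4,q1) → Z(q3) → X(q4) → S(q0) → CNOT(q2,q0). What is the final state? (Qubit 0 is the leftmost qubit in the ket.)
0.25|00000⟩ + 0.25|00001⟩ - 0.25|00010⟩ - 0.25|00011⟩ + 0.25|01000⟩ + 0.25|01001⟩ - 0.25|01010⟩ - 0.25|01011⟩ + 0.25i|10000⟩ + 0.25i|10001⟩ - 0.25i|10010⟩ - 0.25i|10011⟩ + 0.25i|11000⟩ + 0.25i|11001⟩ - 0.25i|11010⟩ - 0.25i|11011⟩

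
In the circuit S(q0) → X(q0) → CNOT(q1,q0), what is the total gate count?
3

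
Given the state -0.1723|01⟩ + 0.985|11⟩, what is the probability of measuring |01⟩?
0.02969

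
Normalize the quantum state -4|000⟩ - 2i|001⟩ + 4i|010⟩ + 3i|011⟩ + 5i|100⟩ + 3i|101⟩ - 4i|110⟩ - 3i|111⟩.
-0.3922|000⟩ - 0.1961i|001⟩ + 0.3922i|010⟩ + 0.2942i|011⟩ + 0.4903i|100⟩ + 0.2942i|101⟩ - 0.3922i|110⟩ - 0.2942i|111⟩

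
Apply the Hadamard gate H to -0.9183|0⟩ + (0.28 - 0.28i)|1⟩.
(-0.4513 - 0.198i)|0⟩ + (-0.8473 + 0.198i)|1⟩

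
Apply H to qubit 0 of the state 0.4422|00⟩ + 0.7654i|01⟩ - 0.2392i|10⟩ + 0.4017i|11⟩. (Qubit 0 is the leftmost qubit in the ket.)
(0.3127 - 0.1691i)|00⟩ + 0.8253i|01⟩ + (0.3127 + 0.1691i)|10⟩ + 0.2572i|11⟩

H on qubit 0 mixes each pair of kets that differ only in qubit 0: amplitudes (a, b) of (|…0…⟩, |…1…⟩) become ((a + b)/√2, (a − b)/√2). Kets absent from the input have amplitude 0.
(|00⟩, |10⟩): (a, b) = (0.4422, -0.2392i) → ((0.3127 - 0.1691i), (0.3127 + 0.1691i))
(|01⟩, |11⟩): (a, b) = (0.7654i, 0.4017i) → (0.8253i, 0.2572i)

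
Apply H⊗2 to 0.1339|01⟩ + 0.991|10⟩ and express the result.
0.5625|00⟩ + 0.4286|01⟩ - 0.4286|10⟩ - 0.5625|11⟩

H⊗2 gives amp(|y⟩) = (1/2) Σ_x (−1)^(x·y) amp(|x⟩), where x·y is the number of positions in which both x and y have a 1.
|00⟩: (0.1339 + 0.991)/2 = 0.5625
|01⟩: (-0.1339 + 0.991)/2 = 0.4286
|10⟩: (0.1339 - 0.991)/2 = -0.4286
|11⟩: (-0.1339 - 0.991)/2 = -0.5625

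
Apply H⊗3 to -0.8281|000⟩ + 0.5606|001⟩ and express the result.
-0.09458|000⟩ - 0.491|001⟩ - 0.09458|010⟩ - 0.491|011⟩ - 0.09458|100⟩ - 0.491|101⟩ - 0.09458|110⟩ - 0.491|111⟩

H⊗3 gives amp(|y⟩) = (1/2√2) Σ_x (−1)^(x·y) amp(|x⟩), where x·y is the number of positions in which both x and y have a 1.
|000⟩: (-0.8281 + 0.5606)/(2√2) = -0.09458
|001⟩: (-0.8281 - 0.5606)/(2√2) = -0.491
|010⟩: (-0.8281 + 0.5606)/(2√2) = -0.09458
|011⟩: (-0.8281 - 0.5606)/(2√2) = -0.491
|100⟩: (-0.8281 + 0.5606)/(2√2) = -0.09458
|101⟩: (-0.8281 - 0.5606)/(2√2) = -0.491
|110⟩: (-0.8281 + 0.5606)/(2√2) = -0.09458
|111⟩: (-0.8281 - 0.5606)/(2√2) = -0.491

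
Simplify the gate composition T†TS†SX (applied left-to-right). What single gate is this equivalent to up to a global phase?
X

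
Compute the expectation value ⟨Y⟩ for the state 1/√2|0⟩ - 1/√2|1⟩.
0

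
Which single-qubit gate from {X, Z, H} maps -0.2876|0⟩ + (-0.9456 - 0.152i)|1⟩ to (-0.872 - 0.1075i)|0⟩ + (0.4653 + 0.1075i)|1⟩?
H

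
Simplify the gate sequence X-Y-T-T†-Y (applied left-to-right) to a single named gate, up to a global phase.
X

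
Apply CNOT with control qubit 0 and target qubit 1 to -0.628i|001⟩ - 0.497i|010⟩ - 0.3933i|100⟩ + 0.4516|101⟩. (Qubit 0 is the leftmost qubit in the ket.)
-0.628i|001⟩ - 0.497i|010⟩ - 0.3933i|110⟩ + 0.4516|111⟩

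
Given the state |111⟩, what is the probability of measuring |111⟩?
1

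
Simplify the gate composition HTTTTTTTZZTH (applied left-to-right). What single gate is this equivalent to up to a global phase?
I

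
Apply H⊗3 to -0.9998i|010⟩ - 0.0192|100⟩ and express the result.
(-0.006788 - 0.3535i)|000⟩ + (-0.006788 - 0.3535i)|001⟩ + (-0.006788 + 0.3535i)|010⟩ + (-0.006788 + 0.3535i)|011⟩ + (0.006788 - 0.3535i)|100⟩ + (0.006788 - 0.3535i)|101⟩ + (0.006788 + 0.3535i)|110⟩ + (0.006788 + 0.3535i)|111⟩

H⊗3 gives amp(|y⟩) = (1/2√2) Σ_x (−1)^(x·y) amp(|x⟩), where x·y is the number of positions in which both x and y have a 1.
|000⟩: (-0.9998i - 0.0192)/(2√2) = (-0.006788 - 0.3535i)
|001⟩: (-0.9998i - 0.0192)/(2√2) = (-0.006788 - 0.3535i)
|010⟩: (0.9998i - 0.0192)/(2√2) = (-0.006788 + 0.3535i)
|011⟩: (0.9998i - 0.0192)/(2√2) = (-0.006788 + 0.3535i)
|100⟩: (-0.9998i + 0.0192)/(2√2) = (0.006788 - 0.3535i)
|101⟩: (-0.9998i + 0.0192)/(2√2) = (0.006788 - 0.3535i)
|110⟩: (0.9998i + 0.0192)/(2√2) = (0.006788 + 0.3535i)
|111⟩: (0.9998i + 0.0192)/(2√2) = (0.006788 + 0.3535i)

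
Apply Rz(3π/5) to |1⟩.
(0.5878 + 0.809i)|1⟩

Rz(3π/5) = [[e^(−iθ/2), 0], [0, e^(iθ/2)]] with e^(±iθ/2) = cos(θ/2) ± i·sin(θ/2); θ = 3π/5, cos(θ/2) ≈ 0.587785, sin(θ/2) ≈ 0.809017.
With a = amp(|0⟩) = 0 and b = amp(|1⟩) = 1:
new amp(|0⟩) = (0.587785 - 0.809017i)·a = 0
new amp(|1⟩) = (0.587785 + 0.809017i)·b = (0.5878 + 0.809i)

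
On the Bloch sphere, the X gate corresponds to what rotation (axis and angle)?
Rotation by π around the x-axis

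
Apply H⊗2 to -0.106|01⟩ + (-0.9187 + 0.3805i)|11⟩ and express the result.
(-0.5124 + 0.1903i)|00⟩ + (0.5124 - 0.1903i)|01⟩ + (0.4064 - 0.1903i)|10⟩ + (-0.4064 + 0.1903i)|11⟩

H⊗2 gives amp(|y⟩) = (1/2) Σ_x (−1)^(x·y) amp(|x⟩), where x·y is the number of positions in which both x and y have a 1.
|00⟩: (-0.106 + (-0.9187 + 0.3805i))/2 = (-0.5124 + 0.1903i)
|01⟩: (0.106 - (-0.9187 + 0.3805i))/2 = (0.5124 - 0.1903i)
|10⟩: (-0.106 - (-0.9187 + 0.3805i))/2 = (0.4064 - 0.1903i)
|11⟩: (0.106 + (-0.9187 + 0.3805i))/2 = (-0.4064 + 0.1903i)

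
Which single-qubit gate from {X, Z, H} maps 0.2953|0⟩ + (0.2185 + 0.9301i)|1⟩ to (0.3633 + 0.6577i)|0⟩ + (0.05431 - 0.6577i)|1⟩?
H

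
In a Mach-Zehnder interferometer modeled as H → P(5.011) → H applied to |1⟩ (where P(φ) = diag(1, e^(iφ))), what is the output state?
(0.3529 + 0.4779i)|0⟩ + (0.6471 - 0.4779i)|1⟩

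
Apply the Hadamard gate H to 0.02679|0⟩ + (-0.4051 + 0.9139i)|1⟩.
(-0.2675 + 0.6462i)|0⟩ + (0.3054 - 0.6462i)|1⟩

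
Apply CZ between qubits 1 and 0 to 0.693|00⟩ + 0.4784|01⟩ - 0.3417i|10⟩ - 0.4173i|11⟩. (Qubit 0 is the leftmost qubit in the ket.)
0.693|00⟩ + 0.4784|01⟩ - 0.3417i|10⟩ + 0.4173i|11⟩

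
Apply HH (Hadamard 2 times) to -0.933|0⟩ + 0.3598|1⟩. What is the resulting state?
-0.933|0⟩ + 0.3598|1⟩

H² = I, so an even number of Hadamards cancels: H^2 = I and the state is unchanged.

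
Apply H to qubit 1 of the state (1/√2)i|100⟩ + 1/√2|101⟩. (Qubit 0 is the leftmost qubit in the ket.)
(1/2)i|100⟩ + 1/2|101⟩ + (1/2)i|110⟩ + 1/2|111⟩

H on qubit 1 mixes each pair of kets that differ only in qubit 1: amplitudes (a, b) of (|…0…⟩, |…1…⟩) become ((a + b)/√2, (a − b)/√2). Kets absent from the input have amplitude 0.
(|100⟩, |110⟩): (a, b) = ((1/√2)i, 0) → ((1/2)i, (1/2)i)
(|101⟩, |111⟩): (a, b) = (1/√2, 0) → (1/2, 1/2)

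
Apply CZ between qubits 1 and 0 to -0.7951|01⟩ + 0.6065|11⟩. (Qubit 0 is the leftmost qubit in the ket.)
-0.7951|01⟩ - 0.6065|11⟩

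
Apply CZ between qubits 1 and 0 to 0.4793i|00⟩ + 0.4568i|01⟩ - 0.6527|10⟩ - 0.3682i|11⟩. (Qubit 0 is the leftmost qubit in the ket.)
0.4793i|00⟩ + 0.4568i|01⟩ - 0.6527|10⟩ + 0.3682i|11⟩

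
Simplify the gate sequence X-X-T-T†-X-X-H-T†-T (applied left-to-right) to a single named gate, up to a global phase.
H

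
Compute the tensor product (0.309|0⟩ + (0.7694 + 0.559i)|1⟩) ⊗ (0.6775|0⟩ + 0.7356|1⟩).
0.2093|00⟩ + 0.2273|01⟩ + (0.5213 + 0.3787i)|10⟩ + (0.566 + 0.4112i)|11⟩

amp(|b₁b₂…⟩) = product of the factor amplitudes for bits b₁, b₂, …; only kets whose every factor amplitude is nonzero survive.
|00⟩: (0.309)(0.6775) = 0.2093
|01⟩: (0.309)(0.7356) = 0.2273
|10⟩: (0.7694 + 0.559i)(0.6775) = (0.5213 + 0.3787i)
|11⟩: (0.7694 + 0.559i)(0.7356) = (0.566 + 0.4112i)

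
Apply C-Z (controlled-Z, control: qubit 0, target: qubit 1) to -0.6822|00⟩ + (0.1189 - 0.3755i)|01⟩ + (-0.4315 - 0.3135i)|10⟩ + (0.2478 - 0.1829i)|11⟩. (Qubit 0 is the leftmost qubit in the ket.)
-0.6822|00⟩ + (0.1189 - 0.3755i)|01⟩ + (-0.4315 - 0.3135i)|10⟩ + (-0.2478 + 0.1829i)|11⟩

C-Z leaves the control-|0⟩ kets |00⟩, |01⟩ unchanged and applies Z to qubit 1 on the control-|1⟩ pair (|10⟩, |11⟩).
Z = [[1, 0], [0, -1]].
With a = amp(|10⟩) = (-0.4315 - 0.3135i) and b = amp(|11⟩) = (0.2478 - 0.1829i):
new amp(|10⟩) = (1)·a = (-0.4315 - 0.3135i)
new amp(|11⟩) = (-1)·b = (-0.2478 + 0.1829i)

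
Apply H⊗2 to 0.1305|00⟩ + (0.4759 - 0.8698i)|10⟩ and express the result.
(0.3032 - 0.4349i)|00⟩ + (0.3032 - 0.4349i)|01⟩ + (-0.1727 + 0.4349i)|10⟩ + (-0.1727 + 0.4349i)|11⟩

H⊗2 gives amp(|y⟩) = (1/2) Σ_x (−1)^(x·y) amp(|x⟩), where x·y is the number of positions in which both x and y have a 1.
|00⟩: (0.1305 + (0.4759 - 0.8698i))/2 = (0.3032 - 0.4349i)
|01⟩: (0.1305 + (0.4759 - 0.8698i))/2 = (0.3032 - 0.4349i)
|10⟩: (0.1305 - (0.4759 - 0.8698i))/2 = (-0.1727 + 0.4349i)
|11⟩: (0.1305 - (0.4759 - 0.8698i))/2 = (-0.1727 + 0.4349i)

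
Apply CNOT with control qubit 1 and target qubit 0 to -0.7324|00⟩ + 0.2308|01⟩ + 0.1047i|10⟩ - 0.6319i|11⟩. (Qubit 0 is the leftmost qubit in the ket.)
-0.7324|00⟩ - 0.6319i|01⟩ + 0.1047i|10⟩ + 0.2308|11⟩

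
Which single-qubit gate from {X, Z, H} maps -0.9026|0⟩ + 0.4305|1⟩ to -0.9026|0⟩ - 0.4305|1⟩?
Z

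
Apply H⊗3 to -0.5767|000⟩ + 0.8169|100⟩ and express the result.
0.08492|000⟩ + 0.08492|001⟩ + 0.08492|010⟩ + 0.08492|011⟩ - 0.4927|100⟩ - 0.4927|101⟩ - 0.4927|110⟩ - 0.4927|111⟩

H⊗3 gives amp(|y⟩) = (1/2√2) Σ_x (−1)^(x·y) amp(|x⟩), where x·y is the number of positions in which both x and y have a 1.
|000⟩: (-0.5767 + 0.8169)/(2√2) = 0.08492
|001⟩: (-0.5767 + 0.8169)/(2√2) = 0.08492
|010⟩: (-0.5767 + 0.8169)/(2√2) = 0.08492
|011⟩: (-0.5767 + 0.8169)/(2√2) = 0.08492
|100⟩: (-0.5767 - 0.8169)/(2√2) = -0.4927
|101⟩: (-0.5767 - 0.8169)/(2√2) = -0.4927
|110⟩: (-0.5767 - 0.8169)/(2√2) = -0.4927
|111⟩: (-0.5767 - 0.8169)/(2√2) = -0.4927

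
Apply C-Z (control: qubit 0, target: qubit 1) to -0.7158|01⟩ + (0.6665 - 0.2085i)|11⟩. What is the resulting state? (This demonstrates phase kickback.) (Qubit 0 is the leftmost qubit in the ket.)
-0.7158|01⟩ + (-0.6665 + 0.2085i)|11⟩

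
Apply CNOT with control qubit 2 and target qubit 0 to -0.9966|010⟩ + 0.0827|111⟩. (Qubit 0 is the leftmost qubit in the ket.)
-0.9966|010⟩ + 0.0827|011⟩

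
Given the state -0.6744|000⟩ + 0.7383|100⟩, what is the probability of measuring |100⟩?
0.5451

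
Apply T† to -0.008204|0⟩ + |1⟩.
-0.008204|0⟩ + (1/√2 - (1/√2)i)|1⟩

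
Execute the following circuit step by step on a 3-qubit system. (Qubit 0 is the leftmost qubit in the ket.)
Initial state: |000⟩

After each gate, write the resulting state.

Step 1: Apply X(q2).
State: |001⟩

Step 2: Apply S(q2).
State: i|001⟩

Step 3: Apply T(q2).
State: (-1/√2 + (1/√2)i)|001⟩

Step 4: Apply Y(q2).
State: (1/√2 + (1/√2)i)|000⟩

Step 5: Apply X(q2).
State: (1/√2 + (1/√2)i)|001⟩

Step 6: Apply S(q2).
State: (-1/√2 + (1/√2)i)|001⟩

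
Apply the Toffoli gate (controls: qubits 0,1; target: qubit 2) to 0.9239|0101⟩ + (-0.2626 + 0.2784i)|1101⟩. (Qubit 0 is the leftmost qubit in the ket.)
0.9239|0101⟩ + (-0.2626 + 0.2784i)|1111⟩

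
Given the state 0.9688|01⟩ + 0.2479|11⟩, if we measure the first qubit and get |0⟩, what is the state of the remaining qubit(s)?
|1⟩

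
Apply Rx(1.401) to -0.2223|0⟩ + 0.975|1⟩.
(-0.17 - 0.6285i)|0⟩ + (0.7454 + 0.1433i)|1⟩

Rx(1.401) = [[cos(θ/2), −i·sin(θ/2)], [−i·sin(θ/2), cos(θ/2)]]; θ = 1.401, cos(θ/2) ≈ 0.76452, sin(θ/2) ≈ 0.6446.
With a = amp(|0⟩) = -0.2223 and b = amp(|1⟩) = 0.975:
new amp(|0⟩) = (0.76452)·a + (-0.6446i)·b = (-0.17 - 0.6285i)
new amp(|1⟩) = (-0.6446i)·a + (0.76452)·b = (0.7454 + 0.1433i)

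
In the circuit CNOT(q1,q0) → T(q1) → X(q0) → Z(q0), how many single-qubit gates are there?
3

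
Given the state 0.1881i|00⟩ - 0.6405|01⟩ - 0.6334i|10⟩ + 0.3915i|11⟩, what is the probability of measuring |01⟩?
0.4102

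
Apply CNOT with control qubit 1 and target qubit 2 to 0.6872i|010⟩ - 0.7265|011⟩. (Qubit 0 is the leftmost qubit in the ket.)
-0.7265|010⟩ + 0.6872i|011⟩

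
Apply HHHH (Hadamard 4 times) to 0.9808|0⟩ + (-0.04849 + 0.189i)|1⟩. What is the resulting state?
0.9808|0⟩ + (-0.04849 + 0.189i)|1⟩

H² = I, so an even number of Hadamards cancels: H^4 = I and the state is unchanged.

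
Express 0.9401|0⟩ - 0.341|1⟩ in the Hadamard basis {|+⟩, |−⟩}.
0.4236|+⟩ + 0.9059|−⟩

With |ψ⟩ = α|0⟩ + β|1⟩, the Hadamard-basis coefficients are ⟨+|ψ⟩ = (α + β)/√2 and ⟨−|ψ⟩ = (α − β)/√2.
Here α = 0.9401, β = -0.341: (α + β)/√2 = 0.4236, (α − β)/√2 = 0.9059.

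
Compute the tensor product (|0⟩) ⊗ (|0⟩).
|00⟩

amp(|b₁b₂…⟩) = product of the factor amplitudes for bits b₁, b₂, …; only kets whose every factor amplitude is nonzero survive.
|00⟩: (1)(1) = 1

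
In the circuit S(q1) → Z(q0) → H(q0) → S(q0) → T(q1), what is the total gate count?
5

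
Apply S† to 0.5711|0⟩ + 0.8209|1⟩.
0.5711|0⟩ - 0.8209i|1⟩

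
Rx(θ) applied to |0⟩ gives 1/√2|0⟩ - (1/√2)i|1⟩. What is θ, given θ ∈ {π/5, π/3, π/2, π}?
π/2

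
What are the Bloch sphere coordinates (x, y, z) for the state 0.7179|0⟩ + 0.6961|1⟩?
(0.9995, 0, 0.03083)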